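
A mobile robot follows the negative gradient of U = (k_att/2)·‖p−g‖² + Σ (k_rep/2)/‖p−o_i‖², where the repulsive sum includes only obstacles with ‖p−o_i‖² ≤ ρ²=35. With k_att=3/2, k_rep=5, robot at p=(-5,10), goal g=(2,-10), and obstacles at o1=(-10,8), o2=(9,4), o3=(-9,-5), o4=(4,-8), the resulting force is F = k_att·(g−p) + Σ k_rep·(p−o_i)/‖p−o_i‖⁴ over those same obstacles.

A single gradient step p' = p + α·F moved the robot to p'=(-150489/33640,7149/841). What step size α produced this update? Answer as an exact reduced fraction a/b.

F_att = 3/2·(g−p) = 3/2·(7,-20) = (10.5000,-30.0000)
o1: d²=29 ≤ ρ²=35; F_rep = 5·(5,2)/29² = (0.0297,0.0119)
o2: d²=232 > ρ²=35 → inactive
o3: d²=241 > ρ²=35 → inactive
o4: d²=405 > ρ²=35 → inactive
F = F_att + ΣF_rep = (10.5297,-29.9881)
Δp = p'−p = (0.5265,-1.4994); α = Δx/Fx = (17711/33640) / (17711/1682) = 1/20
check: Δy/Fy = (-1261/841) / (-25220/841) = 1/20 ✓

α = 1/20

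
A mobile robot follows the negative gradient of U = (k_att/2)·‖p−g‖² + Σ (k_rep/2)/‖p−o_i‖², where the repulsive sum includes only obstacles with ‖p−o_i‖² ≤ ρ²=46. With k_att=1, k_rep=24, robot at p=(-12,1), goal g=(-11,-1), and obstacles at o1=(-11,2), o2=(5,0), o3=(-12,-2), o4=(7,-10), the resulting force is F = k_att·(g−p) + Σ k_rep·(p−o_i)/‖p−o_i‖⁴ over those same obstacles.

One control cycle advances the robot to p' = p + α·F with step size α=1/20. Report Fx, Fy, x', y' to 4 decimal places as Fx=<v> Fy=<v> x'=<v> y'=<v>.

Fx=-5.0000 Fy=-7.1111 x'=-12.2500 y'=0.6444

F_att = 1·(g−p) = 1·(1,-2) = (1.0000,-2.0000)
o1: d²=2 ≤ ρ²=46; F_rep = 24·(-1,-1)/2² = (-6.0000,-6.0000)
o2: d²=290 > ρ²=46 → inactive
o3: d²=9 ≤ ρ²=46; F_rep = 24·(0,3)/9² = (0.0000,0.8889)
o4: d²=482 > ρ²=46 → inactive
F = F_att + ΣF_rep = (-5.0000,-7.1111)
p' = p + 1/20·F = (-12.2500,0.6444)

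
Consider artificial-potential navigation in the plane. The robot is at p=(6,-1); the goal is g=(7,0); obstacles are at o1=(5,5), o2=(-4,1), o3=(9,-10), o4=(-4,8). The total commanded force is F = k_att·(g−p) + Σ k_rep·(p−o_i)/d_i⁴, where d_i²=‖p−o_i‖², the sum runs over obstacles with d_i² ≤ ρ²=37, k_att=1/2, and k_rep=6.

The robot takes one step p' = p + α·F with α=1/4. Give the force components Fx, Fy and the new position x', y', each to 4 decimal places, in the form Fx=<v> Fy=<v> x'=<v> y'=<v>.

F_att = 1/2·(g−p) = 1/2·(1,1) = (0.5000,0.5000)
o1: d²=37 ≤ ρ²=37; F_rep = 6·(1,-6)/37² = (0.0044,-0.0263)
o2: d²=104 > ρ²=37 → inactive
o3: d²=90 > ρ²=37 → inactive
o4: d²=181 > ρ²=37 → inactive
F = F_att + ΣF_rep = (0.5044,0.4737)
p' = p + 1/4·F = (6.1261,-0.8816)

Fx=0.5044 Fy=0.4737 x'=6.1261 y'=-0.8816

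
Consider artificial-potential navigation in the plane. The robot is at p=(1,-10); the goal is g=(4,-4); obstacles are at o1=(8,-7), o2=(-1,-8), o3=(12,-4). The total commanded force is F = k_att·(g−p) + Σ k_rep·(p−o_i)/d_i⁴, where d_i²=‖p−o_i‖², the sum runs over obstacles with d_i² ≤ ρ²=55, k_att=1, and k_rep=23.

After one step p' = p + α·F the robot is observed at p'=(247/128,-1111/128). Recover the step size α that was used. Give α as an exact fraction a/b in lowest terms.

F_att = 1·(g−p) = 1·(3,6) = (3.0000,6.0000)
o1: d²=58 > ρ²=55 → inactive
o2: d²=8 ≤ ρ²=55; F_rep = 23·(2,-2)/8² = (0.7188,-0.7188)
o3: d²=157 > ρ²=55 → inactive
F = F_att + ΣF_rep = (3.7188,5.2812)
Δp = p'−p = (0.9297,1.3203); α = Δx/Fx = (119/128) / (119/32) = 1/4
check: Δy/Fy = (169/128) / (169/32) = 1/4 ✓

α = 1/4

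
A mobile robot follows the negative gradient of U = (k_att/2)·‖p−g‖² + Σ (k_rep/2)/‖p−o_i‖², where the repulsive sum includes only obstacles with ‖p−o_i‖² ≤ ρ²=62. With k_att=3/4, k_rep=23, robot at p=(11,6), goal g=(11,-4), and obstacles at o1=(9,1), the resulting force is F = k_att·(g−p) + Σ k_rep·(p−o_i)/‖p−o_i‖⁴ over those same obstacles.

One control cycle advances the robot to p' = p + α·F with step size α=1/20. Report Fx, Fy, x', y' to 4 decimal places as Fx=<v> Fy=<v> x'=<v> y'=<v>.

Fx=0.0547 Fy=-7.3633 x'=11.0027 y'=5.6318

F_att = 3/4·(g−p) = 3/4·(0,-10) = (0.0000,-7.5000)
o1: d²=29 ≤ ρ²=62; F_rep = 23·(2,5)/29² = (0.0547,0.1367)
F = F_att + ΣF_rep = (0.0547,-7.3633)
p' = p + 1/20·F = (11.0027,5.6318)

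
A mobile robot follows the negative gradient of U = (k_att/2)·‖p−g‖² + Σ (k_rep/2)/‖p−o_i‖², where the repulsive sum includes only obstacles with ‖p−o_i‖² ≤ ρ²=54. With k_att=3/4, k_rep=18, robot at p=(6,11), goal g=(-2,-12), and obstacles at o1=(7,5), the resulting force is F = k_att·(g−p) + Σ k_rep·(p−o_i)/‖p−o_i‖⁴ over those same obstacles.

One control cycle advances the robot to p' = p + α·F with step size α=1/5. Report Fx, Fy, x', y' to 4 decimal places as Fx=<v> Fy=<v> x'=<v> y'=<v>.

F_att = 3/4·(g−p) = 3/4·(-8,-23) = (-6.0000,-17.2500)
o1: d²=37 ≤ ρ²=54; F_rep = 18·(-1,6)/37² = (-0.0131,0.0789)
F = F_att + ΣF_rep = (-6.0131,-17.1711)
p' = p + 1/5·F = (4.7974,7.5658)

Fx=-6.0131 Fy=-17.1711 x'=4.7974 y'=7.5658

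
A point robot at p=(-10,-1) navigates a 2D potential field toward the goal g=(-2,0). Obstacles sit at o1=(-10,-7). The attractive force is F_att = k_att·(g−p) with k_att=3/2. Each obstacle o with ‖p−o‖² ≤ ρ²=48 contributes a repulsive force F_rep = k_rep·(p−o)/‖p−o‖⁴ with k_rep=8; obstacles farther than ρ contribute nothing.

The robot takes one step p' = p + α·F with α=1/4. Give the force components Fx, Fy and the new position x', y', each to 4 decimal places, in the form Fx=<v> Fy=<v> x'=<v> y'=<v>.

F_att = 3/2·(g−p) = 3/2·(8,1) = (12.0000,1.5000)
o1: d²=36 ≤ ρ²=48; F_rep = 8·(0,6)/36² = (0.0000,0.0370)
F = F_att + ΣF_rep = (12.0000,1.5370)
p' = p + 1/4·F = (-7.0000,-0.6157)

Fx=12.0000 Fy=1.5370 x'=-7.0000 y'=-0.6157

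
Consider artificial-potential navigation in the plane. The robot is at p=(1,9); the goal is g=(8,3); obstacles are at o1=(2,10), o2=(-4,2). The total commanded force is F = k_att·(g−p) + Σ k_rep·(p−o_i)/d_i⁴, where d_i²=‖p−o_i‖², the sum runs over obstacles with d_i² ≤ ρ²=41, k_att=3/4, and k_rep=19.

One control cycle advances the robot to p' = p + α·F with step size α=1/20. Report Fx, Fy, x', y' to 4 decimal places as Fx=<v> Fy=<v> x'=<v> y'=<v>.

F_att = 3/4·(g−p) = 3/4·(7,-6) = (5.2500,-4.5000)
o1: d²=2 ≤ ρ²=41; F_rep = 19·(-1,-1)/2² = (-4.7500,-4.7500)
o2: d²=74 > ρ²=41 → inactive
F = F_att + ΣF_rep = (0.5000,-9.2500)
p' = p + 1/20·F = (1.0250,8.5375)

Fx=0.5000 Fy=-9.2500 x'=1.0250 y'=8.5375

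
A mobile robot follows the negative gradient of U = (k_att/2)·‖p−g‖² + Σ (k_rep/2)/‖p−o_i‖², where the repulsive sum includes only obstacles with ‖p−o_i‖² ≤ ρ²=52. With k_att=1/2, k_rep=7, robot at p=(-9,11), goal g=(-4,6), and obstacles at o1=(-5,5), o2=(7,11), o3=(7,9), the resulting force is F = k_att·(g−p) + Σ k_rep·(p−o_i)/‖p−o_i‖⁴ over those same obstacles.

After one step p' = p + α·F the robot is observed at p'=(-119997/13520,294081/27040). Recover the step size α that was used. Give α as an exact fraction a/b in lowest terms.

F_att = 1/2·(g−p) = 1/2·(5,-5) = (2.5000,-2.5000)
o1: d²=52 ≤ ρ²=52; F_rep = 7·(-4,6)/52² = (-0.0104,0.0155)
o2: d²=256 > ρ²=52 → inactive
o3: d²=260 > ρ²=52 → inactive
F = F_att + ΣF_rep = (2.4896,-2.4845)
Δp = p'−p = (0.1245,-0.1242); α = Δx/Fx = (1683/13520) / (1683/676) = 1/20
check: Δy/Fy = (-3359/27040) / (-3359/1352) = 1/20 ✓

α = 1/20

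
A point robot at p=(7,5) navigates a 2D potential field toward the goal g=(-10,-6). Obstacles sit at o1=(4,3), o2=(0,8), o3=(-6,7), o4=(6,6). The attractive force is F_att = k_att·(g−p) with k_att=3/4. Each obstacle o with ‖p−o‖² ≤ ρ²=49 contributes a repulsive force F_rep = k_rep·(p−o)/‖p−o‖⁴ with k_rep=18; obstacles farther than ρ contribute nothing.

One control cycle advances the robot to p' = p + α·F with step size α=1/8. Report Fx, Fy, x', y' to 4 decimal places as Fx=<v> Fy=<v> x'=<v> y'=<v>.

F_att = 3/4·(g−p) = 3/4·(-17,-11) = (-12.7500,-8.2500)
o1: d²=13 ≤ ρ²=49; F_rep = 18·(3,2)/13² = (0.3195,0.2130)
o2: d²=58 > ρ²=49 → inactive
o3: d²=173 > ρ²=49 → inactive
o4: d²=2 ≤ ρ²=49; F_rep = 18·(1,-1)/2² = (4.5000,-4.5000)
F = F_att + ΣF_rep = (-7.9305,-12.5370)
p' = p + 1/8·F = (6.0087,3.4329)

Fx=-7.9305 Fy=-12.5370 x'=6.0087 y'=3.4329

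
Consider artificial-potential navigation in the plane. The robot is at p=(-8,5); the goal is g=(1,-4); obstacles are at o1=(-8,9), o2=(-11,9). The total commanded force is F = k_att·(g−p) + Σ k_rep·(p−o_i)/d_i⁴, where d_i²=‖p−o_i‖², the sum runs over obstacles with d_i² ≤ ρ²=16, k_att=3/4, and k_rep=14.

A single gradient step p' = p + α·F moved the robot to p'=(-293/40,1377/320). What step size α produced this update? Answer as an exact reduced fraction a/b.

α = 1/10

F_att = 3/4·(g−p) = 3/4·(9,-9) = (6.7500,-6.7500)
o1: d²=16 ≤ ρ²=16; F_rep = 14·(0,-4)/16² = (0.0000,-0.2188)
o2: d²=25 > ρ²=16 → inactive
F = F_att + ΣF_rep = (6.7500,-6.9688)
Δp = p'−p = (0.6750,-0.6969); α = Δx/Fx = (27/40) / (27/4) = 1/10
check: Δy/Fy = (-223/320) / (-223/32) = 1/10 ✓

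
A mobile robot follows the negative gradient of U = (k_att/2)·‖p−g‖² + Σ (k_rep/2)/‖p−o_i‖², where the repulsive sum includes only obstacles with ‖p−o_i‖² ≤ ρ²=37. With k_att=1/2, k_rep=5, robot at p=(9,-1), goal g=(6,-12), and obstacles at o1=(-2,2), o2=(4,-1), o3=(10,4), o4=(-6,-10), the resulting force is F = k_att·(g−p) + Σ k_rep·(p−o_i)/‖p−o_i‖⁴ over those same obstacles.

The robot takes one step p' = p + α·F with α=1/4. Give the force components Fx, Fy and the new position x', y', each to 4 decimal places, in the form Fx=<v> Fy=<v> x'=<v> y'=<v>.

F_att = 1/2·(g−p) = 1/2·(-3,-11) = (-1.5000,-5.5000)
o1: d²=130 > ρ²=37 → inactive
o2: d²=25 ≤ ρ²=37; F_rep = 5·(5,0)/25² = (0.0400,0.0000)
o3: d²=26 ≤ ρ²=37; F_rep = 5·(-1,-5)/26² = (-0.0074,-0.0370)
o4: d²=306 > ρ²=37 → inactive
F = F_att + ΣF_rep = (-1.4674,-5.5370)
p' = p + 1/4·F = (8.6332,-2.3842)

Fx=-1.4674 Fy=-5.5370 x'=8.6332 y'=-2.3842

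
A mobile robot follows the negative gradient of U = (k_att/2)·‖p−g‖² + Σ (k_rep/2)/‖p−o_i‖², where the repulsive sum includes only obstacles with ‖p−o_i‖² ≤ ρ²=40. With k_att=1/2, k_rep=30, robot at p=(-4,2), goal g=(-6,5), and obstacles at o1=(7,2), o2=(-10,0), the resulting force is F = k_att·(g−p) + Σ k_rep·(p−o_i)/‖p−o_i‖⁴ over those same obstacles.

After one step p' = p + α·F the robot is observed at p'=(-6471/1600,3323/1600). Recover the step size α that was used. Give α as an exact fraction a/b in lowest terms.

α = 1/20

F_att = 1/2·(g−p) = 1/2·(-2,3) = (-1.0000,1.5000)
o1: d²=121 > ρ²=40 → inactive
o2: d²=40 ≤ ρ²=40; F_rep = 30·(6,2)/40² = (0.1125,0.0375)
F = F_att + ΣF_rep = (-0.8875,1.5375)
Δp = p'−p = (-0.0444,0.0769); α = Δx/Fx = (-71/1600) / (-71/80) = 1/20
check: Δy/Fy = (123/1600) / (123/80) = 1/20 ✓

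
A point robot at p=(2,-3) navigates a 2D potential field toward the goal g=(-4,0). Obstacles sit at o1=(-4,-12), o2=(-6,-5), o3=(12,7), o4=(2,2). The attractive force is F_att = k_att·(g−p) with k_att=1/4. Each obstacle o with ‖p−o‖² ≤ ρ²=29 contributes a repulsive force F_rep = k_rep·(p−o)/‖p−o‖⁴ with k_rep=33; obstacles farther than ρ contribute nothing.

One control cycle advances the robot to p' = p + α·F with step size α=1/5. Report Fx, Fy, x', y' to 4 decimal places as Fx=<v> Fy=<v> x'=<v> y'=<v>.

F_att = 1/4·(g−p) = 1/4·(-6,3) = (-1.5000,0.7500)
o1: d²=117 > ρ²=29 → inactive
o2: d²=68 > ρ²=29 → inactive
o3: d²=200 > ρ²=29 → inactive
o4: d²=25 ≤ ρ²=29; F_rep = 33·(0,-5)/25² = (0.0000,-0.2640)
F = F_att + ΣF_rep = (-1.5000,0.4860)
p' = p + 1/5·F = (1.7000,-2.9028)

Fx=-1.5000 Fy=0.4860 x'=1.7000 y'=-2.9028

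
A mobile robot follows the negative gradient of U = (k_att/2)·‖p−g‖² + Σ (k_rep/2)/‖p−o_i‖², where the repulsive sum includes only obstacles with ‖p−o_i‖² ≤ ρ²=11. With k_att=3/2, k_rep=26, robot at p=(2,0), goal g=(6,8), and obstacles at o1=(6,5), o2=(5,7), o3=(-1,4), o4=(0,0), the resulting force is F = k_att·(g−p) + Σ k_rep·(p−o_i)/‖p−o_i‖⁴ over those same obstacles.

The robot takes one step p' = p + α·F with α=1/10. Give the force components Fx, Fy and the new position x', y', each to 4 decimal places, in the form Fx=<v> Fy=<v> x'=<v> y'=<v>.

Fx=9.2500 Fy=12.0000 x'=2.9250 y'=1.2000

F_att = 3/2·(g−p) = 3/2·(4,8) = (6.0000,12.0000)
o1: d²=41 > ρ²=11 → inactive
o2: d²=58 > ρ²=11 → inactive
o3: d²=25 > ρ²=11 → inactive
o4: d²=4 ≤ ρ²=11; F_rep = 26·(2,0)/4² = (3.2500,0.0000)
F = F_att + ΣF_rep = (9.2500,12.0000)
p' = p + 1/10·F = (2.9250,1.2000)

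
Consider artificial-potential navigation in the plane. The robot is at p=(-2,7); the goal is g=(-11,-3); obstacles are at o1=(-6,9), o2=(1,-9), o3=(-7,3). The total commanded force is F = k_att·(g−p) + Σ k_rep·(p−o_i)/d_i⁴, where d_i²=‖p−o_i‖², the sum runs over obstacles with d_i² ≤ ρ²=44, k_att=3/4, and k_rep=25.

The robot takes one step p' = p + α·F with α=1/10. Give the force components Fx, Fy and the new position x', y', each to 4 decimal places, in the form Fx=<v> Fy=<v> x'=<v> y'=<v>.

Fx=-6.4256 Fy=-7.5655 x'=-2.6426 y'=6.2434

F_att = 3/4·(g−p) = 3/4·(-9,-10) = (-6.7500,-7.5000)
o1: d²=20 ≤ ρ²=44; F_rep = 25·(4,-2)/20² = (0.2500,-0.1250)
o2: d²=265 > ρ²=44 → inactive
o3: d²=41 ≤ ρ²=44; F_rep = 25·(5,4)/41² = (0.0744,0.0595)
F = F_att + ΣF_rep = (-6.4256,-7.5655)
p' = p + 1/10·F = (-2.6426,6.2434)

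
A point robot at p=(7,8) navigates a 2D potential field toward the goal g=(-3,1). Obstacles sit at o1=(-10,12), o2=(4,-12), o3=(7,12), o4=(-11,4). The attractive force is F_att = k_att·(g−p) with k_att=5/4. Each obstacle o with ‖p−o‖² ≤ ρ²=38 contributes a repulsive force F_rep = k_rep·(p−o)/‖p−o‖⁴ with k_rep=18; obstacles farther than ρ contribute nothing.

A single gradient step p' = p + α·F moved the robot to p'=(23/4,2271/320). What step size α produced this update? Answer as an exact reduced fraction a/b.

α = 1/10

F_att = 5/4·(g−p) = 5/4·(-10,-7) = (-12.5000,-8.7500)
o1: d²=305 > ρ²=38 → inactive
o2: d²=409 > ρ²=38 → inactive
o3: d²=16 ≤ ρ²=38; F_rep = 18·(0,-4)/16² = (0.0000,-0.2812)
o4: d²=340 > ρ²=38 → inactive
F = F_att + ΣF_rep = (-12.5000,-9.0312)
Δp = p'−p = (-1.2500,-0.9031); α = Δx/Fx = (-5/4) / (-25/2) = 1/10
check: Δy/Fy = (-289/320) / (-289/32) = 1/10 ✓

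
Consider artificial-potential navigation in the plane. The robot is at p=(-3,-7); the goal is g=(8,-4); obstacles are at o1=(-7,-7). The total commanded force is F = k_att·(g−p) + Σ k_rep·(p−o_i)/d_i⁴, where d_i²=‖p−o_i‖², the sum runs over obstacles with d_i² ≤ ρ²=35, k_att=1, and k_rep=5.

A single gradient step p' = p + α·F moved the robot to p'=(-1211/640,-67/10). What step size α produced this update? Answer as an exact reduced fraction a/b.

α = 1/10

F_att = 1·(g−p) = 1·(11,3) = (11.0000,3.0000)
o1: d²=16 ≤ ρ²=35; F_rep = 5·(4,0)/16² = (0.0781,0.0000)
F = F_att + ΣF_rep = (11.0781,3.0000)
Δp = p'−p = (1.1078,0.3000); α = Δx/Fx = (709/640) / (709/64) = 1/10
check: Δy/Fy = (3/10) / (3) = 1/10 ✓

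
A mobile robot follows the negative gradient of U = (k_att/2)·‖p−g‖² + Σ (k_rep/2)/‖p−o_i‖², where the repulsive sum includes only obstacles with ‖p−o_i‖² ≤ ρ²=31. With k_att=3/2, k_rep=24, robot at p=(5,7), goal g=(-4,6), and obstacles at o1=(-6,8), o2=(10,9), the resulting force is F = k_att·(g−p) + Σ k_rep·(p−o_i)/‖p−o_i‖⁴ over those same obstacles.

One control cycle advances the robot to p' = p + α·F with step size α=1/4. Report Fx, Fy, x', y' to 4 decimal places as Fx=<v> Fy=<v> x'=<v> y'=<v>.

F_att = 3/2·(g−p) = 3/2·(-9,-1) = (-13.5000,-1.5000)
o1: d²=122 > ρ²=31 → inactive
o2: d²=29 ≤ ρ²=31; F_rep = 24·(-5,-2)/29² = (-0.1427,-0.0571)
F = F_att + ΣF_rep = (-13.6427,-1.5571)
p' = p + 1/4·F = (1.5893,6.6107)

Fx=-13.6427 Fy=-1.5571 x'=1.5893 y'=6.6107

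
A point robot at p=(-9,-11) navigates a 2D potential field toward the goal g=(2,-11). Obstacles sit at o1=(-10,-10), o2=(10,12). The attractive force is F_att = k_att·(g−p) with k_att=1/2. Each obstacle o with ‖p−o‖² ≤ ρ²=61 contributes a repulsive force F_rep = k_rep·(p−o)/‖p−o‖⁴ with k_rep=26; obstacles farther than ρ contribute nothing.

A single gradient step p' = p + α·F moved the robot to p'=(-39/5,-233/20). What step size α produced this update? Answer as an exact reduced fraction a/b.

α = 1/10

F_att = 1/2·(g−p) = 1/2·(11,0) = (5.5000,0.0000)
o1: d²=2 ≤ ρ²=61; F_rep = 26·(1,-1)/2² = (6.5000,-6.5000)
o2: d²=890 > ρ²=61 → inactive
F = F_att + ΣF_rep = (12.0000,-6.5000)
Δp = p'−p = (1.2000,-0.6500); α = Δx/Fx = (6/5) / (12) = 1/10
check: Δy/Fy = (-13/20) / (-13/2) = 1/10 ✓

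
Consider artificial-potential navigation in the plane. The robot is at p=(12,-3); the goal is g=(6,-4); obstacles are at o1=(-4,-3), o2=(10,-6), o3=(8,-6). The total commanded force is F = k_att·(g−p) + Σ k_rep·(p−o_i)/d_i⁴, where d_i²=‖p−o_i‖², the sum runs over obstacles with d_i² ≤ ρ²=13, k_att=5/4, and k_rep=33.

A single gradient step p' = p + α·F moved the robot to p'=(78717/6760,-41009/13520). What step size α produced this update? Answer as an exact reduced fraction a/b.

F_att = 5/4·(g−p) = 5/4·(-6,-1) = (-7.5000,-1.2500)
o1: d²=256 > ρ²=13 → inactive
o2: d²=13 ≤ ρ²=13; F_rep = 33·(2,3)/13² = (0.3905,0.5858)
o3: d²=25 > ρ²=13 → inactive
F = F_att + ΣF_rep = (-7.1095,-0.6642)
Δp = p'−p = (-0.3555,-0.0332); α = Δx/Fx = (-2403/6760) / (-2403/338) = 1/20
check: Δy/Fy = (-449/13520) / (-449/676) = 1/20 ✓

α = 1/20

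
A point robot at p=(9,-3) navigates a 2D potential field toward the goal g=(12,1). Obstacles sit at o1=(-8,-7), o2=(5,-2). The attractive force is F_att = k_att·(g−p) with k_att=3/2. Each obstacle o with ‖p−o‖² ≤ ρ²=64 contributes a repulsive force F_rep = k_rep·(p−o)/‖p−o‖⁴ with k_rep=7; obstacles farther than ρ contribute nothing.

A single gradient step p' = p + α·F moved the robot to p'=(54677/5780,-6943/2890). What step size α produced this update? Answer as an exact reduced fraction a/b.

α = 1/10

F_att = 3/2·(g−p) = 3/2·(3,4) = (4.5000,6.0000)
o1: d²=305 > ρ²=64 → inactive
o2: d²=17 ≤ ρ²=64; F_rep = 7·(4,-1)/17² = (0.0969,-0.0242)
F = F_att + ΣF_rep = (4.5969,5.9758)
Δp = p'−p = (0.4597,0.5976); α = Δx/Fx = (2657/5780) / (2657/578) = 1/10
check: Δy/Fy = (1727/2890) / (1727/289) = 1/10 ✓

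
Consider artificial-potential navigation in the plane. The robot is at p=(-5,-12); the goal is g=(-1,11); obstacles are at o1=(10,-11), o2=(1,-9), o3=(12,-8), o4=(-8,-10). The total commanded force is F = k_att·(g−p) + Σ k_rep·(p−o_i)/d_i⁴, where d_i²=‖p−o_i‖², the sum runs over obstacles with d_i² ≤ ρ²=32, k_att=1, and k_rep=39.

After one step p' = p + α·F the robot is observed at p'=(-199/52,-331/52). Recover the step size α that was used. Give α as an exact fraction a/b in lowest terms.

α = 1/4

F_att = 1·(g−p) = 1·(4,23) = (4.0000,23.0000)
o1: d²=226 > ρ²=32 → inactive
o2: d²=45 > ρ²=32 → inactive
o3: d²=305 > ρ²=32 → inactive
o4: d²=13 ≤ ρ²=32; F_rep = 39·(3,-2)/13² = (0.6923,-0.4615)
F = F_att + ΣF_rep = (4.6923,22.5385)
Δp = p'−p = (1.1731,5.6346); α = Δx/Fx = (61/52) / (61/13) = 1/4
check: Δy/Fy = (293/52) / (293/13) = 1/4 ✓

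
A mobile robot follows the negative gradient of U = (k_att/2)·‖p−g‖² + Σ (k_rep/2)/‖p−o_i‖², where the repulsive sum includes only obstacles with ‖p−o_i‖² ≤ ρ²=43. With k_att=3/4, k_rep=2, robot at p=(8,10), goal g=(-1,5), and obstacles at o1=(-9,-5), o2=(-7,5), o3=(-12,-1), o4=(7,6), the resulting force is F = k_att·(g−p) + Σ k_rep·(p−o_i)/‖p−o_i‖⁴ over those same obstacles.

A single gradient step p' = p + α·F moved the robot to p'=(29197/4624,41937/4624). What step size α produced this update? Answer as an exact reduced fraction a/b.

α = 1/4

F_att = 3/4·(g−p) = 3/4·(-9,-5) = (-6.7500,-3.7500)
o1: d²=514 > ρ²=43 → inactive
o2: d²=250 > ρ²=43 → inactive
o3: d²=521 > ρ²=43 → inactive
o4: d²=17 ≤ ρ²=43; F_rep = 2·(1,4)/17² = (0.0069,0.0277)
F = F_att + ΣF_rep = (-6.7431,-3.7223)
Δp = p'−p = (-1.6858,-0.9306); α = Δx/Fx = (-7795/4624) / (-7795/1156) = 1/4
check: Δy/Fy = (-4303/4624) / (-4303/1156) = 1/4 ✓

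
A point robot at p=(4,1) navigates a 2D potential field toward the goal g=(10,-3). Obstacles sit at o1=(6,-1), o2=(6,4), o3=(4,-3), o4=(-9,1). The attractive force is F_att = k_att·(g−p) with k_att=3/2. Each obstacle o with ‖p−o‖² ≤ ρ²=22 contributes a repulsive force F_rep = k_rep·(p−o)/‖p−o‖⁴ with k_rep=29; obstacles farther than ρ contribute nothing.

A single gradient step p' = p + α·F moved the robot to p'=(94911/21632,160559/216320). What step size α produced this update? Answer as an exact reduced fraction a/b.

α = 1/20

F_att = 3/2·(g−p) = 3/2·(6,-4) = (9.0000,-6.0000)
o1: d²=8 ≤ ρ²=22; F_rep = 29·(-2,2)/8² = (-0.9062,0.9062)
o2: d²=13 ≤ ρ²=22; F_rep = 29·(-2,-3)/13² = (-0.3432,-0.5148)
o3: d²=16 ≤ ρ²=22; F_rep = 29·(0,4)/16² = (0.0000,0.4531)
o4: d²=169 > ρ²=22 → inactive
F = F_att + ΣF_rep = (7.7506,-5.1554)
Δp = p'−p = (0.3875,-0.2578); α = Δx/Fx = (8383/21632) / (41915/5408) = 1/20
check: Δy/Fy = (-55761/216320) / (-55761/10816) = 1/20 ✓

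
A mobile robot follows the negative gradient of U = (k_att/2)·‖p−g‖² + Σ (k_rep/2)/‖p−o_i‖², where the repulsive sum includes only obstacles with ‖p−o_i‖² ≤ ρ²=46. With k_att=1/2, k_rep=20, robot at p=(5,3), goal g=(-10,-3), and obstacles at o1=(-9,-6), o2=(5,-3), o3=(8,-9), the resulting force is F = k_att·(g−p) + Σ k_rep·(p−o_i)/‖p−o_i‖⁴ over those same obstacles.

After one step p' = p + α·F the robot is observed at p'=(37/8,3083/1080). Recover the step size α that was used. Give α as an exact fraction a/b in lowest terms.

F_att = 1/2·(g−p) = 1/2·(-15,-6) = (-7.5000,-3.0000)
o1: d²=277 > ρ²=46 → inactive
o2: d²=36 ≤ ρ²=46; F_rep = 20·(0,6)/36² = (0.0000,0.0926)
o3: d²=153 > ρ²=46 → inactive
F = F_att + ΣF_rep = (-7.5000,-2.9074)
Δp = p'−p = (-0.3750,-0.1454); α = Δx/Fx = (-3/8) / (-15/2) = 1/20
check: Δy/Fy = (-157/1080) / (-157/54) = 1/20 ✓

α = 1/20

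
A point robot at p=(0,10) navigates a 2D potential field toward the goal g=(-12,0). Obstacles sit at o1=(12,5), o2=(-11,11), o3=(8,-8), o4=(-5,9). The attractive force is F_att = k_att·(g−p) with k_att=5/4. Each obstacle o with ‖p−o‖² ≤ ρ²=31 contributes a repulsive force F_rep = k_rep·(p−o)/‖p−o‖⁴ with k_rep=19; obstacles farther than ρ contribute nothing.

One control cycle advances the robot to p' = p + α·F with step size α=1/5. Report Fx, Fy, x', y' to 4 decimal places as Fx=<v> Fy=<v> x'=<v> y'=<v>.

Fx=-14.8595 Fy=-12.4719 x'=-2.9719 y'=7.5056

F_att = 5/4·(g−p) = 5/4·(-12,-10) = (-15.0000,-12.5000)
o1: d²=169 > ρ²=31 → inactive
o2: d²=122 > ρ²=31 → inactive
o3: d²=388 > ρ²=31 → inactive
o4: d²=26 ≤ ρ²=31; F_rep = 19·(5,1)/26² = (0.1405,0.0281)
F = F_att + ΣF_rep = (-14.8595,-12.4719)
p' = p + 1/5·F = (-2.9719,7.5056)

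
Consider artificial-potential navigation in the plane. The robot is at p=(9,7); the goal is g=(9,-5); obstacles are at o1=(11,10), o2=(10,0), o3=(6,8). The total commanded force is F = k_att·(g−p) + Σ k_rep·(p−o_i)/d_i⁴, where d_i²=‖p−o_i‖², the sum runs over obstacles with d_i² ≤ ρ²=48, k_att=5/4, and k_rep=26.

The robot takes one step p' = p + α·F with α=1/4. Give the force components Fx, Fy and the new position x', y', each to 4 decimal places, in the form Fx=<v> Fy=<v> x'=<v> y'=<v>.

F_att = 5/4·(g−p) = 5/4·(0,-12) = (0.0000,-15.0000)
o1: d²=13 ≤ ρ²=48; F_rep = 26·(-2,-3)/13² = (-0.3077,-0.4615)
o2: d²=50 > ρ²=48 → inactive
o3: d²=10 ≤ ρ²=48; F_rep = 26·(3,-1)/10² = (0.7800,-0.2600)
F = F_att + ΣF_rep = (0.4723,-15.7215)
p' = p + 1/4·F = (9.1181,3.0696)

Fx=0.4723 Fy=-15.7215 x'=9.1181 y'=3.0696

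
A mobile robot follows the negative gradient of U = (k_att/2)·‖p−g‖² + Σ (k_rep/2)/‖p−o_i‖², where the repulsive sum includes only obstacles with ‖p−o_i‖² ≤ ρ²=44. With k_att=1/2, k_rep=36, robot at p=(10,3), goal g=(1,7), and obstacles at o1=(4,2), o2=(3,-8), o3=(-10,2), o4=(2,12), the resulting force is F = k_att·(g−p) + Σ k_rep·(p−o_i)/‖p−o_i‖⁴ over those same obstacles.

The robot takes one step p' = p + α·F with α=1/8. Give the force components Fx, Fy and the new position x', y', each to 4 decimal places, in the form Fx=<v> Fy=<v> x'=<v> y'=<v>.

Fx=-4.3422 Fy=2.0263 x'=9.4572 y'=3.2533

F_att = 1/2·(g−p) = 1/2·(-9,4) = (-4.5000,2.0000)
o1: d²=37 ≤ ρ²=44; F_rep = 36·(6,1)/37² = (0.1578,0.0263)
o2: d²=170 > ρ²=44 → inactive
o3: d²=401 > ρ²=44 → inactive
o4: d²=145 > ρ²=44 → inactive
F = F_att + ΣF_rep = (-4.3422,2.0263)
p' = p + 1/8·F = (9.4572,3.2533)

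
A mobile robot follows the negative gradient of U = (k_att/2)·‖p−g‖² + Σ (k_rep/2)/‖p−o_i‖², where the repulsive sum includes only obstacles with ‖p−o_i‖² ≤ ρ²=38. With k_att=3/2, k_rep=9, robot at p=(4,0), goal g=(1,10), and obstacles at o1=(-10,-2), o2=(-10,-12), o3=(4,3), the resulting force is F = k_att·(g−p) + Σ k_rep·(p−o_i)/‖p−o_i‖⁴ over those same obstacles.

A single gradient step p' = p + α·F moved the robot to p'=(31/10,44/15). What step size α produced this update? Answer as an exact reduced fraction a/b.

α = 1/5

F_att = 3/2·(g−p) = 3/2·(-3,10) = (-4.5000,15.0000)
o1: d²=200 > ρ²=38 → inactive
o2: d²=340 > ρ²=38 → inactive
o3: d²=9 ≤ ρ²=38; F_rep = 9·(0,-3)/9² = (0.0000,-0.3333)
F = F_att + ΣF_rep = (-4.5000,14.6667)
Δp = p'−p = (-0.9000,2.9333); α = Δx/Fx = (-9/10) / (-9/2) = 1/5
check: Δy/Fy = (44/15) / (44/3) = 1/5 ✓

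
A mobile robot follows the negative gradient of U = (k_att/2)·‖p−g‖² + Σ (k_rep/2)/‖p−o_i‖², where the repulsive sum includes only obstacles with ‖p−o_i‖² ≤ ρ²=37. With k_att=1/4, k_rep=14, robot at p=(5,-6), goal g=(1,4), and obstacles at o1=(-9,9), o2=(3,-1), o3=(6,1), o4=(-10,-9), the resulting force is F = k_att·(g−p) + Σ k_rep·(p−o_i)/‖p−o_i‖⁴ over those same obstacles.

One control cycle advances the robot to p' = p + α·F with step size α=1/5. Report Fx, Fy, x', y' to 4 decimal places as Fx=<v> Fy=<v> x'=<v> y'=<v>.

F_att = 1/4·(g−p) = 1/4·(-4,10) = (-1.0000,2.5000)
o1: d²=421 > ρ²=37 → inactive
o2: d²=29 ≤ ρ²=37; F_rep = 14·(2,-5)/29² = (0.0333,-0.0832)
o3: d²=50 > ρ²=37 → inactive
o4: d²=234 > ρ²=37 → inactive
F = F_att + ΣF_rep = (-0.9667,2.4168)
p' = p + 1/5·F = (4.8067,-5.5166)

Fx=-0.9667 Fy=2.4168 x'=4.8067 y'=-5.5166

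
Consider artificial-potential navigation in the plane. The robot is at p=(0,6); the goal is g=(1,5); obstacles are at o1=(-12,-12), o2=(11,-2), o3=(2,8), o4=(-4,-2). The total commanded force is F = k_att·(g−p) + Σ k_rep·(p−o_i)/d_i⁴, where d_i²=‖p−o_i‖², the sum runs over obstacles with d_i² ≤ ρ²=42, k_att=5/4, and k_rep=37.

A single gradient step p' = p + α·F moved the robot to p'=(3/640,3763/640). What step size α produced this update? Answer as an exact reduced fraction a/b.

F_att = 5/4·(g−p) = 5/4·(1,-1) = (1.2500,-1.2500)
o1: d²=468 > ρ²=42 → inactive
o2: d²=185 > ρ²=42 → inactive
o3: d²=8 ≤ ρ²=42; F_rep = 37·(-2,-2)/8² = (-1.1562,-1.1562)
o4: d²=80 > ρ²=42 → inactive
F = F_att + ΣF_rep = (0.0938,-2.4062)
Δp = p'−p = (0.0047,-0.1203); α = Δx/Fx = (3/640) / (3/32) = 1/20
check: Δy/Fy = (-77/640) / (-77/32) = 1/20 ✓

α = 1/20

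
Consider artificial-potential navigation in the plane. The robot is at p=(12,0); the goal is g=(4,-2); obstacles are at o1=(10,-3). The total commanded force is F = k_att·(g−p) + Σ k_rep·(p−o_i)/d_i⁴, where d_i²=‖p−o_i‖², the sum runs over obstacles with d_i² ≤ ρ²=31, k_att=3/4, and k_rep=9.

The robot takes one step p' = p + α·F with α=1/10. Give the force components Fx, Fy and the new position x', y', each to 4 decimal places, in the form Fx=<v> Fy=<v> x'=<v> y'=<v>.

F_att = 3/4·(g−p) = 3/4·(-8,-2) = (-6.0000,-1.5000)
o1: d²=13 ≤ ρ²=31; F_rep = 9·(2,3)/13² = (0.1065,0.1598)
F = F_att + ΣF_rep = (-5.8935,-1.3402)
p' = p + 1/10·F = (11.4107,-0.1340)

Fx=-5.8935 Fy=-1.3402 x'=11.4107 y'=-0.1340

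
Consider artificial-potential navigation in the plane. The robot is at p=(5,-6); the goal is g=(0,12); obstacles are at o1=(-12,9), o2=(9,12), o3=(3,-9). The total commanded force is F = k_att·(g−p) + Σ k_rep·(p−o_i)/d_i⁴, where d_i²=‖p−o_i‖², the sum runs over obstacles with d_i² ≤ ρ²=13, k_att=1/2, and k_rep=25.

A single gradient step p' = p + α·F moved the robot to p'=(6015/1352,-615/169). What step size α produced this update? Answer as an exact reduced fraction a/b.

F_att = 1/2·(g−p) = 1/2·(-5,18) = (-2.5000,9.0000)
o1: d²=514 > ρ²=13 → inactive
o2: d²=340 > ρ²=13 → inactive
o3: d²=13 ≤ ρ²=13; F_rep = 25·(2,3)/13² = (0.2959,0.4438)
F = F_att + ΣF_rep = (-2.2041,9.4438)
Δp = p'−p = (-0.5510,2.3609); α = Δx/Fx = (-745/1352) / (-745/338) = 1/4
check: Δy/Fy = (399/169) / (1596/169) = 1/4 ✓

α = 1/4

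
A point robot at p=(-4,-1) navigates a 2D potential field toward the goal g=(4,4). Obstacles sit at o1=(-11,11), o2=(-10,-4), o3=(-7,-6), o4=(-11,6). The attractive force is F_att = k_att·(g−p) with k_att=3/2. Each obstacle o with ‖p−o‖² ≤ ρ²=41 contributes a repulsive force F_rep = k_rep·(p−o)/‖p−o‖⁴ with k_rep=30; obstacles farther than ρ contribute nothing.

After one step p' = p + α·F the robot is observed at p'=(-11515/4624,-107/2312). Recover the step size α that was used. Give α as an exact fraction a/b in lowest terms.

F_att = 3/2·(g−p) = 3/2·(8,5) = (12.0000,7.5000)
o1: d²=193 > ρ²=41 → inactive
o2: d²=45 > ρ²=41 → inactive
o3: d²=34 ≤ ρ²=41; F_rep = 30·(3,5)/34² = (0.0779,0.1298)
o4: d²=98 > ρ²=41 → inactive
F = F_att + ΣF_rep = (12.0779,7.6298)
Δp = p'−p = (1.5097,0.9537); α = Δx/Fx = (6981/4624) / (6981/578) = 1/8
check: Δy/Fy = (2205/2312) / (2205/289) = 1/8 ✓

α = 1/8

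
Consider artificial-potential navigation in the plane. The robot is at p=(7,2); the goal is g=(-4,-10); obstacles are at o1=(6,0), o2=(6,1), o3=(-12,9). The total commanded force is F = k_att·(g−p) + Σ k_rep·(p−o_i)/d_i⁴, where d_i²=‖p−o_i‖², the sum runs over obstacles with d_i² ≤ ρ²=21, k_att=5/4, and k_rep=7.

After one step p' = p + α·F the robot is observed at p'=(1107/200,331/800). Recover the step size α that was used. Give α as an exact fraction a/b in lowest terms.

F_att = 5/4·(g−p) = 5/4·(-11,-12) = (-13.7500,-15.0000)
o1: d²=5 ≤ ρ²=21; F_rep = 7·(1,2)/5² = (0.2800,0.5600)
o2: d²=2 ≤ ρ²=21; F_rep = 7·(1,1)/2² = (1.7500,1.7500)
o3: d²=410 > ρ²=21 → inactive
F = F_att + ΣF_rep = (-11.7200,-12.6900)
Δp = p'−p = (-1.4650,-1.5862); α = Δx/Fx = (-293/200) / (-293/25) = 1/8
check: Δy/Fy = (-1269/800) / (-1269/100) = 1/8 ✓

α = 1/8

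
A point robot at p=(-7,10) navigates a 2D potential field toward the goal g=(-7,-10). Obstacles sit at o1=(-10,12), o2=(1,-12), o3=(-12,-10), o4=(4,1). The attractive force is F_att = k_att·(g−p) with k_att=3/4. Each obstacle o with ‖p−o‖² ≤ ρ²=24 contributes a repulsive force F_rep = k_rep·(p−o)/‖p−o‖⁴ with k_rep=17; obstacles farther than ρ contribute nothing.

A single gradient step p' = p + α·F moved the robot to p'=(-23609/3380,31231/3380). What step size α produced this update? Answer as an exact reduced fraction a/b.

α = 1/20

F_att = 3/4·(g−p) = 3/4·(0,-20) = (0.0000,-15.0000)
o1: d²=13 ≤ ρ²=24; F_rep = 17·(3,-2)/13² = (0.3018,-0.2012)
o2: d²=548 > ρ²=24 → inactive
o3: d²=425 > ρ²=24 → inactive
o4: d²=202 > ρ²=24 → inactive
F = F_att + ΣF_rep = (0.3018,-15.2012)
Δp = p'−p = (0.0151,-0.7601); α = Δx/Fx = (51/3380) / (51/169) = 1/20
check: Δy/Fy = (-2569/3380) / (-2569/169) = 1/20 ✓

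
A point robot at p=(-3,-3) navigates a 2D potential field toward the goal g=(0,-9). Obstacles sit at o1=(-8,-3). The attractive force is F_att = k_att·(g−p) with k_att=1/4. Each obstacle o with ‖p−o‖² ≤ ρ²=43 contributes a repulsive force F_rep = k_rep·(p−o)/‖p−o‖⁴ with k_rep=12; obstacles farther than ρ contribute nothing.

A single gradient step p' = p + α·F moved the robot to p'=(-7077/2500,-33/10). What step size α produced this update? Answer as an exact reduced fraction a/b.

F_att = 1/4·(g−p) = 1/4·(3,-6) = (0.7500,-1.5000)
o1: d²=25 ≤ ρ²=43; F_rep = 12·(5,0)/25² = (0.0960,0.0000)
F = F_att + ΣF_rep = (0.8460,-1.5000)
Δp = p'−p = (0.1692,-0.3000); α = Δx/Fx = (423/2500) / (423/500) = 1/5
check: Δy/Fy = (-3/10) / (-3/2) = 1/5 ✓

α = 1/5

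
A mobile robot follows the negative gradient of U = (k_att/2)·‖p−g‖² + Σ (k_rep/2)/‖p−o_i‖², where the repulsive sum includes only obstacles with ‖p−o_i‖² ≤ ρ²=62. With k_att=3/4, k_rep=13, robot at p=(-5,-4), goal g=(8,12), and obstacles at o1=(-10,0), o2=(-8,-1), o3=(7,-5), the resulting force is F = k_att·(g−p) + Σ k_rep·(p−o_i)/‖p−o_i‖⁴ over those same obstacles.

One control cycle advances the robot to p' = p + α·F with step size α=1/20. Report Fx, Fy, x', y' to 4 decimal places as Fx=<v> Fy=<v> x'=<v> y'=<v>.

F_att = 3/4·(g−p) = 3/4·(13,16) = (9.7500,12.0000)
o1: d²=41 ≤ ρ²=62; F_rep = 13·(5,-4)/41² = (0.0387,-0.0309)
o2: d²=18 ≤ ρ²=62; F_rep = 13·(3,-3)/18² = (0.1204,-0.1204)
o3: d²=145 > ρ²=62 → inactive
F = F_att + ΣF_rep = (9.9090,11.8487)
p' = p + 1/20·F = (-4.5045,-3.4076)

Fx=9.9090 Fy=11.8487 x'=-4.5045 y'=-3.4076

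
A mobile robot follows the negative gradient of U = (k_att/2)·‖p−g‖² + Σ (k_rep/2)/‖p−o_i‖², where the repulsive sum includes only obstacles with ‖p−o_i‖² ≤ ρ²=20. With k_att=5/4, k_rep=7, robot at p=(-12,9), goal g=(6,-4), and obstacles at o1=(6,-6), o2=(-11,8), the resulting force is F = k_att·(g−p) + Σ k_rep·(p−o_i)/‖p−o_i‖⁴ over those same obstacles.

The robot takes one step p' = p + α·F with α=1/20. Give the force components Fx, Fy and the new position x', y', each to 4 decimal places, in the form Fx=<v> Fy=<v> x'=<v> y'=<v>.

F_att = 5/4·(g−p) = 5/4·(18,-13) = (22.5000,-16.2500)
o1: d²=549 > ρ²=20 → inactive
o2: d²=2 ≤ ρ²=20; F_rep = 7·(-1,1)/2² = (-1.7500,1.7500)
F = F_att + ΣF_rep = (20.7500,-14.5000)
p' = p + 1/20·F = (-10.9625,8.2750)

Fx=20.7500 Fy=-14.5000 x'=-10.9625 y'=8.2750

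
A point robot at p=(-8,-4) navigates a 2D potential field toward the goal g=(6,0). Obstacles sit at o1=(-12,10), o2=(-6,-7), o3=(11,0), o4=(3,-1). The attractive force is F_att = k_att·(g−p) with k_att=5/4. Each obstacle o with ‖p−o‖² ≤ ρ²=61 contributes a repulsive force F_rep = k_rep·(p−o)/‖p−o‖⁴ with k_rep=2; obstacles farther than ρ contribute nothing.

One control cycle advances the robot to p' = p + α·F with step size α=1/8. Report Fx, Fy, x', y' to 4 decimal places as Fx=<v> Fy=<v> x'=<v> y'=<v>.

Fx=17.4763 Fy=5.0355 x'=-5.8155 y'=-3.3706

F_att = 5/4·(g−p) = 5/4·(14,4) = (17.5000,5.0000)
o1: d²=212 > ρ²=61 → inactive
o2: d²=13 ≤ ρ²=61; F_rep = 2·(-2,3)/13² = (-0.0237,0.0355)
o3: d²=377 > ρ²=61 → inactive
o4: d²=130 > ρ²=61 → inactive
F = F_att + ΣF_rep = (17.4763,5.0355)
p' = p + 1/8·F = (-5.8155,-3.3706)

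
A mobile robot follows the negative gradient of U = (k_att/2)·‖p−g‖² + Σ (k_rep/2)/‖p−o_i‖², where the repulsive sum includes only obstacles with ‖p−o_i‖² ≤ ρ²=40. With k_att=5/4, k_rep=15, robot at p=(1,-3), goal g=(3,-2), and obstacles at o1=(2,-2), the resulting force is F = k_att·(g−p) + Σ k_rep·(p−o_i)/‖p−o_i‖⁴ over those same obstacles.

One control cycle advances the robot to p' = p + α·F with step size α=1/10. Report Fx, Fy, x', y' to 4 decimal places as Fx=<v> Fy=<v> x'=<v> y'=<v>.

Fx=-1.2500 Fy=-2.5000 x'=0.8750 y'=-3.2500

F_att = 5/4·(g−p) = 5/4·(2,1) = (2.5000,1.2500)
o1: d²=2 ≤ ρ²=40; F_rep = 15·(-1,-1)/2² = (-3.7500,-3.7500)
F = F_att + ΣF_rep = (-1.2500,-2.5000)
p' = p + 1/10·F = (0.8750,-3.2500)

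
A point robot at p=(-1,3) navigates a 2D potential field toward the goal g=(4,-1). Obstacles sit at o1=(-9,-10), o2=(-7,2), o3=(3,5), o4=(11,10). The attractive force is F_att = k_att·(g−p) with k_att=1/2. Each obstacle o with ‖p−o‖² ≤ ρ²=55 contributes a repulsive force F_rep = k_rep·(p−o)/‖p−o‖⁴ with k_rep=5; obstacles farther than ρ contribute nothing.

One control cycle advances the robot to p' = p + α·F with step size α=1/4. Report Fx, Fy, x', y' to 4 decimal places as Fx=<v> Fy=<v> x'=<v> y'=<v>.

F_att = 1/2·(g−p) = 1/2·(5,-4) = (2.5000,-2.0000)
o1: d²=233 > ρ²=55 → inactive
o2: d²=37 ≤ ρ²=55; F_rep = 5·(6,1)/37² = (0.0219,0.0037)
o3: d²=20 ≤ ρ²=55; F_rep = 5·(-4,-2)/20² = (-0.0500,-0.0250)
o4: d²=193 > ρ²=55 → inactive
F = F_att + ΣF_rep = (2.4719,-2.0213)
p' = p + 1/4·F = (-0.3820,2.4947)

Fx=2.4719 Fy=-2.0213 x'=-0.3820 y'=2.4947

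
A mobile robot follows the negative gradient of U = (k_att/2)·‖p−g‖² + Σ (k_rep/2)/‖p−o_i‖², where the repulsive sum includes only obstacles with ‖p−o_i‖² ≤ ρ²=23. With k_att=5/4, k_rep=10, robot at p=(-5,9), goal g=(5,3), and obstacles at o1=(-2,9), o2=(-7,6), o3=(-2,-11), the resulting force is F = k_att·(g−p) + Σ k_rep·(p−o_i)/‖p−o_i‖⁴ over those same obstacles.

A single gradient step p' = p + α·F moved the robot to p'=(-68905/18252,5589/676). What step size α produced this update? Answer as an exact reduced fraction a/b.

α = 1/10

F_att = 5/4·(g−p) = 5/4·(10,-6) = (12.5000,-7.5000)
o1: d²=9 ≤ ρ²=23; F_rep = 10·(-3,0)/9² = (-0.3704,0.0000)
o2: d²=13 ≤ ρ²=23; F_rep = 10·(2,3)/13² = (0.1183,0.1775)
o3: d²=409 > ρ²=23 → inactive
F = F_att + ΣF_rep = (12.2480,-7.3225)
Δp = p'−p = (1.2248,-0.7322); α = Δx/Fx = (22355/18252) / (111775/9126) = 1/10
check: Δy/Fy = (-495/676) / (-2475/338) = 1/10 ✓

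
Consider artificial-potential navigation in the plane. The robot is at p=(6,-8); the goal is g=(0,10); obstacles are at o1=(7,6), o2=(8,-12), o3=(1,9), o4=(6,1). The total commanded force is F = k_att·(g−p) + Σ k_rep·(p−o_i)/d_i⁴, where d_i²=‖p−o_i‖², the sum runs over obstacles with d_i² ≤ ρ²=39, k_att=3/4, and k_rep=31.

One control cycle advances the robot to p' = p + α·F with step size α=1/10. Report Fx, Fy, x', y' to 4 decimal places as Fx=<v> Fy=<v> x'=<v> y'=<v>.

Fx=-4.6550 Fy=13.8100 x'=5.5345 y'=-6.6190

F_att = 3/4·(g−p) = 3/4·(-6,18) = (-4.5000,13.5000)
o1: d²=197 > ρ²=39 → inactive
o2: d²=20 ≤ ρ²=39; F_rep = 31·(-2,4)/20² = (-0.1550,0.3100)
o3: d²=314 > ρ²=39 → inactive
o4: d²=81 > ρ²=39 → inactive
F = F_att + ΣF_rep = (-4.6550,13.8100)
p' = p + 1/10·F = (5.5345,-6.6190)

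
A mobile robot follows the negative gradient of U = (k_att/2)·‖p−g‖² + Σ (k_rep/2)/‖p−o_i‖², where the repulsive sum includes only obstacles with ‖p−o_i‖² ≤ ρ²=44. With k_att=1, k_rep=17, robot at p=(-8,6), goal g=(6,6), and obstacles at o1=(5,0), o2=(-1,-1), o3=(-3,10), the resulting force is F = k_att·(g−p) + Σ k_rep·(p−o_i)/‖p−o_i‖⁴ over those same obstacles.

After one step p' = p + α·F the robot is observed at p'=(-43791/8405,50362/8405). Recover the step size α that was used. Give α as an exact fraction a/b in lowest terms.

α = 1/5

F_att = 1·(g−p) = 1·(14,0) = (14.0000,0.0000)
o1: d²=205 > ρ²=44 → inactive
o2: d²=98 > ρ²=44 → inactive
o3: d²=41 ≤ ρ²=44; F_rep = 17·(-5,-4)/41² = (-0.0506,-0.0405)
F = F_att + ΣF_rep = (13.9494,-0.0405)
Δp = p'−p = (2.7899,-0.0081); α = Δx/Fx = (23449/8405) / (23449/1681) = 1/5
check: Δy/Fy = (-68/8405) / (-68/1681) = 1/5 ✓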